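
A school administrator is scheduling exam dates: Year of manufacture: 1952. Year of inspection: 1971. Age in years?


Birth year: 1952
Current year: 1971
Age = current year - birth year
Age = 1971 - 1952 = 19

19


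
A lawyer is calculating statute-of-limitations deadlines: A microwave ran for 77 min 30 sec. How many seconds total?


Minutes: 77
Extra seconds: 30
Seconds per minute: 60
Minutes to seconds: 77 x 60 = 4620
Total: 4620 + 30 = 4650

4650


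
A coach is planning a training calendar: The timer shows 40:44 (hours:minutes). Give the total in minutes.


Hours: 40
Minutes: 44
Convert hours to minutes: 40 x 60 = 2400
Add remaining minutes: 2400 + 44 = 2444

2444


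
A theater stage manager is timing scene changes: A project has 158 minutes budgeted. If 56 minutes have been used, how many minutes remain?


Total budget: 158 minutes
Time used: 56 minutes
Remaining: 158 - 56 = 102 minutes
Percent used: 35.4%
Percent remaining: 64.6%

102


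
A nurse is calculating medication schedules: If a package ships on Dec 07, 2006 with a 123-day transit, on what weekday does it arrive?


Start: 2006-12-07 (Thursday)
Step 1 - find target date: add 123 days
  2006-12-07 + 123 days = 2007-04-09
Step 2 - day of week:
  123 mod 7 = 4
  Thursday + 4 days -> Monday
Result: Monday (2007-04-09)

Monday


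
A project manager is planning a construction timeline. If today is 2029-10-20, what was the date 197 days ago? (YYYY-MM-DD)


Start: 2029-10-20
Subtracting 197 days
Days already passed in October: 20
After going back through October: 177 more days to subtract
September 2029: 30 days, 147 remaining
August 2029: 31 days, 116 remaining
July 2029: 31 days, 85 remaining
June 2029: 30 days, 55 remaining
Result: 2029-04-06

2029-04-06


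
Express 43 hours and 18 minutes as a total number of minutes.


Hours: 43
Extra minutes: 18
Minutes per hour: 60
Hours to minutes: 43 x 60 = 2580
Total: 2580 + 18 = 2598

2598


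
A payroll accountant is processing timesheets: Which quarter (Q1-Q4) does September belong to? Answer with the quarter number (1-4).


Month: September (month 9)
Q1: January-March (months 1-3)
Q2: April-June (months 4-6)
Q3: July-September (months 7-9)
Q4: October-December (months 10-12)
Month 9 falls in Q3

3


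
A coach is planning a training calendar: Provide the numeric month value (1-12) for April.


Calendar month order:
3. March
4. April <--
5. May
April is month number 4

4


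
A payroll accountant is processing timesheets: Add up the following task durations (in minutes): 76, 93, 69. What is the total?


Durations: 76, 93, 69
Running sum: 76
+ 93 = 169
+ 69 = 238
Total duration: 238 minutes
That is 3 hours and 58 minutes

238


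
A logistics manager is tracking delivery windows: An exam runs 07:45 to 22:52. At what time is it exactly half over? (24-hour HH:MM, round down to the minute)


Start time: 07:45 = 465 minutes from midnight
End time: 22:52 = 1372 minutes from midnight
Sum: 465 + 1372 = 1837
Midpoint: 1837 / 2 = 918 minutes
Convert: 918 / 60 = 15 hours, 18 minutes
Result: 15:18

15:18


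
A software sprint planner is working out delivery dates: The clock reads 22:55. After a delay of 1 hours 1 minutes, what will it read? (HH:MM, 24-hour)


Start time: 22:55
Adding: 1 hours 1 minutes
Minutes: 55 + 1 = 56
Hours: 22 + 1 + 0 = 23
Result: 23:56

23:56


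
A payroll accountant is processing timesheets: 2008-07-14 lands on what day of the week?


Date: 2008-07-14
January 1, 2008 is a Tuesday
Day of year: 196
Offset from Jan 1: 195 days
195 mod 7 = 6
Result: Monday

Monday


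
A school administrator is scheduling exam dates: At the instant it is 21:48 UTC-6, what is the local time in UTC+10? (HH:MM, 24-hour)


Local time: 21:48 at UTC-6 (offset -6h)
Target zone: UTC+10 (offset 10h)
Difference: 10 - (-6) = 16 hours
Calculation: 21 + (16) = 37
Wraparound: (37) mod 24 = 13
Result: 13:48

13:48


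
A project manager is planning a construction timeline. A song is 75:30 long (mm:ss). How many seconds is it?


Minutes: 75
Extra seconds: 30
Seconds per minute: 60
Minutes to seconds: 75 x 60 = 4500
Total: 4500 + 30 = 4530

4530


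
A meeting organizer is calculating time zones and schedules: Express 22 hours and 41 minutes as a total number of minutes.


Hours: 22
Extra minutes: 41
Minutes per hour: 60
Hours to minutes: 22 x 60 = 1320
Total: 1320 + 41 = 1361

1361


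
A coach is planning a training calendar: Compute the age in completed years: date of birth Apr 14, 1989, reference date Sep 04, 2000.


Birth: 1989-04-14
Reference: 2000-09-04
Year difference: 2000 - 1989 = 11
Has birthday (04-14) occurred by 09-04? Yes
Age in full years: 11

11


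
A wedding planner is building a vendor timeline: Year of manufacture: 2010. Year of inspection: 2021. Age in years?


Birth year: 2010
Current year: 2021
Age = current year - birth year
Age = 2021 - 2010 = 11

11


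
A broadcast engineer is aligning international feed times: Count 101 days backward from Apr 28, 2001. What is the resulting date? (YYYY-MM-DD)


Start: 2001-04-28
Subtracting 101 days
Days already passed in April: 28
After going back through April: 73 more days to subtract
March 2001: 31 days, 42 remaining
February 2001: 28 days, 14 remaining
January 2001 has 31 days, need 14
Result: 2001-01-17

2001-01-17


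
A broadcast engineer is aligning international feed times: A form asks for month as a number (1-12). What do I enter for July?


Calendar month order:
6. June
7. July <--
8. August
July is month number 7

7


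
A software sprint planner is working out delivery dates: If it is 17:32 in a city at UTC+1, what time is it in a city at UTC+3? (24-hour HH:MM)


Local time: 17:32 at UTC+1 (offset 1h)
Target zone: UTC+3 (offset 3h)
Difference: 3 - (1) = 2 hours
Calculation: 17 + (2) = 19
Result: 19:32

19:32


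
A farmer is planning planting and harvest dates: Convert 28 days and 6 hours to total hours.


Days: 28
Extra hours: 6
Hours per day: 24
Days to hours: 28 x 24 = 672
Total: 672 + 6 = 678

678


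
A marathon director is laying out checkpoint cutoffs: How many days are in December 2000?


Month: December
Year: 2000
December is a 31-day month
Total: 31 days

31


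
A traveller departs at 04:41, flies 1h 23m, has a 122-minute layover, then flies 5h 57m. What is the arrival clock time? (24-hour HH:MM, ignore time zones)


Depart: 04:41
Leg 1: +83 min -> 06:04
Layover: +122 min -> 08:06
Leg 2: +357 min -> 14:03
Total travel: 562 minutes = 9h 22m
Arrival: 14:03

14:03


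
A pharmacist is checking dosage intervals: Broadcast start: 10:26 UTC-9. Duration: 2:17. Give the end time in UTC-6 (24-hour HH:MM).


Start: 10:26 in UTC-9
Step 1 - add duration:
  minutes: 26 + 17 = 43
  hours: 10 + 2 + 0 = 12
  end in UTC-9: 12:43
Step 2 - convert UTC-9 -> UTC-6:
  offset difference: -6 - (-9) = 3 hours
  12 + (3) = 15 -> mod 24 = 15
Result: 15:43 in UTC-6

15:43


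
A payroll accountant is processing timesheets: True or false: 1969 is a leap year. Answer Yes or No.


Year: 1969
Divisible by 4? 1969 / 4 = 492.25 -> No
Not divisible by 4, so NOT a leap year

No


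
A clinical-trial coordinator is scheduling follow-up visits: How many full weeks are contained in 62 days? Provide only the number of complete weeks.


Total days: 62
Days per week: 7
Division: 62 / 7 = 8 remainder 6
Complete weeks: 8
Remaining days: 6

8


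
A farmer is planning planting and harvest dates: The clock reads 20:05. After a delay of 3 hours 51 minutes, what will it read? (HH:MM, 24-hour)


Start time: 20:05
Adding: 3 hours 51 minutes
Minutes: 5 + 51 = 56
Hours: 20 + 3 + 0 = 23
Result: 23:56

23:56


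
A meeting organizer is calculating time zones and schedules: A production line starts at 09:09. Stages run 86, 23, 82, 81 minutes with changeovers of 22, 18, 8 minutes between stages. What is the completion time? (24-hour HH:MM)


Start: 09:09 = 549 min from midnight
  after task 1 (86 min): 10:35
  after break (22 min): 10:57
  after task 2 (23 min): 11:20
  after break (18 min): 11:38
  after task 3 (82 min): 13:00
  after break (8 min): 13:08
  after task 4 (81 min): 14:29
Total elapsed: 320 minutes
End time: 14:29

14:29


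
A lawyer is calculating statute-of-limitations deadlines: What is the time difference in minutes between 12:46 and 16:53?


Start time: 12:46 = 766 minutes from midnight
End time: 16:53 = 1013 minutes from midnight
Difference: 1013 - 766 = 247 minutes
That is 4 hours and 7 minutes

247


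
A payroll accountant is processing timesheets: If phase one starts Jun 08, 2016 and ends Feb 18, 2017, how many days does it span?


Start date: 2016-06-08
End date: 2017-02-18
Jun 2016: +23 days
Jul 2016: +31 days
Aug 2016: +31 days
... (6 more months)
Total: 255 days

255


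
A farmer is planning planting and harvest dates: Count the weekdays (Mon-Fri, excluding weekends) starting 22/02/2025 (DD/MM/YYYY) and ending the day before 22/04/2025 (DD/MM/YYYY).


Start: 2025-02-22 (Saturday)
End (exclusive): 2025-04-22 (Tuesday)
Total calendar days: 59
Full weeks: 59 // 7 = 8 -> 40 weekdays
Remaining 3 days starting on Saturday:
  Sat(-), Sun(-), Mon(w) -> 1 weekdays
Total business days: 40 + 1 = 41

41


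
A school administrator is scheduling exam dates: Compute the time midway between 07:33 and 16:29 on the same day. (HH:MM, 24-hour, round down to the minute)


Start time: 07:33 = 453 minutes from midnight
End time: 16:29 = 989 minutes from midnight
Sum: 453 + 989 = 1442
Midpoint: 1442 / 2 = 721 minutes
Convert: 721 / 60 = 12 hours, 1 minutes
Result: 12:01

12:01


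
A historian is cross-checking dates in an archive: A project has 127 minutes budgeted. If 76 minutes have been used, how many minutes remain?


Total budget: 127 minutes
Time used: 76 minutes
Remaining: 127 - 76 = 51 minutes
Percent used: 59.8%
Percent remaining: 40.2%

51


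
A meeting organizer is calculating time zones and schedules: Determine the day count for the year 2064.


Year: 2064
Check leap year rules:
Divisible by 4? Yes
Divisible by 100? No
2064 is a leap year
Days: 366

366


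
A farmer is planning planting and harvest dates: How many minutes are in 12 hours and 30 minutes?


Hours: 12
Minutes: 30
Convert hours to minutes: 12 x 60 = 720
Add remaining minutes: 720 + 30 = 750

750


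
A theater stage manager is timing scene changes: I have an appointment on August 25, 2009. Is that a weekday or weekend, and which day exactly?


Date: 2009-08-25
January 1, 2009 is a Thursday
Day of year: 237
Offset from Jan 1: 236 days
236 mod 7 = 5
Result: Tuesday

Tuesday


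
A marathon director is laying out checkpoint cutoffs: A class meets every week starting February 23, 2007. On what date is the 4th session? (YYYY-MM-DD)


First occurrence: 2007-02-23 (occurrence 1)
Each occurrence is 7 days after the previous.
Occurrence 4 is 3 weeks after the first.
3 weeks = 21 days
2007-02-23 + 21 days = 2007-03-16

2007-03-16


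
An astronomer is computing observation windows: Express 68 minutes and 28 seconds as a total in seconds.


Minutes: 68
Seconds: 28
Convert minutes to seconds: 68 x 60 = 4080
Add remaining seconds: 4080 + 28 = 4108

4108


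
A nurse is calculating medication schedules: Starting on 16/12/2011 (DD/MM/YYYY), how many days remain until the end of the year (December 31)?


Start: December 16, 2011
End: December 31, 2011
Days left in December: 15
Total: 15 days

15


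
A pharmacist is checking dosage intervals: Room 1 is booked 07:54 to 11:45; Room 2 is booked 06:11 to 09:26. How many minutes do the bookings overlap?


Interval A: [474, 705] minutes from midnight
Interval B: [371, 566] minutes from midnight
Overlap start = max(474, 371) = 474
Overlap end = min(705, 566) = 566
Overlap = 566 - 474 = 92 minutes

92


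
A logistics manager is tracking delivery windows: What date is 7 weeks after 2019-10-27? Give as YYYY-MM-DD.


Start: 2019-10-27
Weeks to add: 7
Convert to days: 7 x 7 = 49 days
Add 49 days to 2019-10-27
Result: 2019-12-15

2019-12-15


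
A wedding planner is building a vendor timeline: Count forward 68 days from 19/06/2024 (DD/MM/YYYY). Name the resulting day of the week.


Start: 2024-06-19 (Wednesday)
Step 1 - find target date: add 68 days
  2024-06-19 + 68 days = 2024-08-26
Step 2 - day of week:
  68 mod 7 = 5
  Wednesday + 5 days -> Monday
Result: Monday (2024-08-26)

Monday


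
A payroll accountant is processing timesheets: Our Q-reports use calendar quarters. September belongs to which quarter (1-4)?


Month: September (month 9)
Q1: January-March (months 1-3)
Q2: April-June (months 4-6)
Q3: July-September (months 7-9)
Q4: October-December (months 10-12)
Month 9 falls in Q3

3


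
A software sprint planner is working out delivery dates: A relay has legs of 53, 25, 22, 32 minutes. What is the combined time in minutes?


Durations: 53, 25, 22, 32
Running sum: 53
+ 25 = 78
+ 22 = 100
+ 32 = 132
Total duration: 132 minutes
That is 2 hours and 12 minutes

132


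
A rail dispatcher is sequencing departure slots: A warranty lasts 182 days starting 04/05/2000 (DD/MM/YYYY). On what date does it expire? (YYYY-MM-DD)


Start: 2000-05-04
Adding 182 days
Days remaining in May: 27
After May: 155 days still to add
June 2000: 30 days, 125 remaining
July 2000: 31 days, 94 remaining
August 2000: 31 days, 63 remaining
September 2000: 30 days, 33 remaining
Result: 2000-11-02

2000-11-02


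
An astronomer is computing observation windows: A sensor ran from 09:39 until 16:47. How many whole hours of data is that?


Start: 09:39
End: 16:47
Hour difference: 16 - 9 = 7 hours
Minute difference: 47 - 39 = 8 minutes
Total minutes: 428
Complete hours: 428 / 60 = 7 (remainder 8)

7


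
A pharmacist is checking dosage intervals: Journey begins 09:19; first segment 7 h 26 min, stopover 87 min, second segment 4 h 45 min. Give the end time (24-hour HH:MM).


Depart: 09:19
Leg 1: +446 min -> 16:45
Layover: +87 min -> 18:12
Leg 2: +285 min -> 22:57
Total travel: 818 minutes = 13h 38m
Arrival: 22:57

22:57


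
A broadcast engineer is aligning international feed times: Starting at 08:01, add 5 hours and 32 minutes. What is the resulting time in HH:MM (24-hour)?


Start time: 08:01
Adding: 5 hours 32 minutes
Minutes: 1 + 32 = 33
Hours: 8 + 5 + 0 = 13
Result: 13:33

13:33


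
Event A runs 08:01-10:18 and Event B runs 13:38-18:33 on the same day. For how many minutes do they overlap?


Interval A: [481, 618] minutes from midnight
Interval B: [818, 1113] minutes from midnight
Overlap start = max(481, 818) = 818
Overlap end = min(618, 1113) = 618
End <= start, so the intervals do not overlap: 0 minutes

0


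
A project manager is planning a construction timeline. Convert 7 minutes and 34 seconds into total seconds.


Minutes: 7
Seconds: 34
Convert minutes to seconds: 7 x 60 = 420
Add remaining seconds: 420 + 34 = 454

454


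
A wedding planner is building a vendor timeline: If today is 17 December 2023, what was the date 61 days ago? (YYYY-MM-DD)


Start: 2023-12-17
Subtracting 61 days
Days already passed in December: 17
After going back through December: 44 more days to subtract
November 2023: 30 days, 14 remaining
October 2023 has 31 days, need 14
Result: 2023-10-17

2023-10-17


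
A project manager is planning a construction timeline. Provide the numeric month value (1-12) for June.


Calendar month order:
5. May
6. June <--
7. July
June is month number 6

6


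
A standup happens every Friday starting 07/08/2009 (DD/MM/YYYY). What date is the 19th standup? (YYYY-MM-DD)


First occurrence: 2009-08-07 (occurrence 1)
Each occurrence is 7 days after the previous.
Occurrence 19 is 18 weeks after the first.
18 weeks = 126 days
2009-08-07 + 126 days = 2009-12-11

2009-12-11


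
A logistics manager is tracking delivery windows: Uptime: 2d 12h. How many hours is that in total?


Days: 2
Extra hours: 12
Hours per day: 24
Days to hours: 2 x 24 = 48
Total: 48 + 12 = 60

60


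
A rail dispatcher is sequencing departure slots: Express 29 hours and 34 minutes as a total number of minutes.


Hours: 29
Extra minutes: 34
Minutes per hour: 60
Hours to minutes: 29 x 60 = 1740
Total: 1740 + 34 = 1774

1774


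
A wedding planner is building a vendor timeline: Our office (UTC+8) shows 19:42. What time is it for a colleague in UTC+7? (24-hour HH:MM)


Local time: 19:42 at UTC+8 (offset 8h)
Target zone: UTC+7 (offset 7h)
Difference: 7 - (8) = -1 hours
Calculation: 19 + (-1) = 18
Result: 18:42

18:42


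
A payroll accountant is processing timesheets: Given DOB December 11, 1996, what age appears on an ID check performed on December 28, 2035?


Birth: 1996-12-11
Reference: 2035-12-28
Year difference: 2035 - 1996 = 39
Has birthday (12-11) occurred by 12-28? Yes
Age in full years: 39

39


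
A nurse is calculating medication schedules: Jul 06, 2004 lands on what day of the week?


Date: 2004-07-06
January 1, 2004 is a Thursday
Day of year: 188
Offset from Jan 1: 187 days
187 mod 7 = 5
Result: Tuesday

Tuesday


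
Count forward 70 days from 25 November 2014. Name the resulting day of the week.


Start: 2014-11-25 (Tuesday)
Step 1 - find target date: add 70 days
  2014-11-25 + 70 days = 2015-02-03
Step 2 - day of week:
  70 mod 7 = 0
  Tuesday + 0 days -> Tuesday
Result: Tuesday (2015-02-03)

Tuesday


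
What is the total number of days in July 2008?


Month: July
Year: 2008
July is a 31-day month
Total: 31 days

31


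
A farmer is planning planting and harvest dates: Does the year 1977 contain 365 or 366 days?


Year: 1977
Check leap year rules:
Divisible by 4? No
1977 is not a leap year
Days: 365

365


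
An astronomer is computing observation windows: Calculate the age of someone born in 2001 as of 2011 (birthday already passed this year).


Birth year: 2001
Current year: 2011
Age = current year - birth year
Age = 2011 - 2001 = 10

10


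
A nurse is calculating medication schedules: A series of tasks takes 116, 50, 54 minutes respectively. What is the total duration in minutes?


Durations: 116, 50, 54
Running sum: 116
+ 50 = 166
+ 54 = 220
Total duration: 220 minutes
That is 3 hours and 40 minutes

220


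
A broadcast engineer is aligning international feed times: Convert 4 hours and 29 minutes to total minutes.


Hours: 4
Minutes: 29
Convert hours to minutes: 4 x 60 = 240
Add remaining minutes: 240 + 29 = 269

269


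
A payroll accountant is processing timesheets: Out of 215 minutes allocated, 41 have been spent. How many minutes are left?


Total budget: 215 minutes
Time used: 41 minutes
Remaining: 215 - 41 = 174 minutes
Percent used: 19.1%
Percent remaining: 80.9%

174


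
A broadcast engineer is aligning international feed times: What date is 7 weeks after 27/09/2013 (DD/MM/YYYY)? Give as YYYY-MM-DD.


Start: 2013-09-27
Weeks to add: 7
Convert to days: 7 x 7 = 49 days
Add 49 days to 2013-09-27
Result: 2013-11-15

2013-11-15


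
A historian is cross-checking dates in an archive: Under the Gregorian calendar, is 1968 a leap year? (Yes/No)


Year: 1968
Divisible by 4? 1968 / 4 = 492.0 -> Yes
Divisible by 100? 1968 / 100 = 19.68 -> No
Divisible by 4 but not 100, so it IS a leap year

Yes


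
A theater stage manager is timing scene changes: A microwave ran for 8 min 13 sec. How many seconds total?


Minutes: 8
Extra seconds: 13
Seconds per minute: 60
Minutes to seconds: 8 x 60 = 480
Total: 480 + 13 = 493

493


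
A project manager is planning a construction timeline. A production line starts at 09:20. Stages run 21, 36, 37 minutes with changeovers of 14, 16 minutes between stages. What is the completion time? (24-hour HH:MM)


Start: 09:20 = 560 min from midnight
  after task 1 (21 min): 09:41
  after break (14 min): 09:55
  after task 2 (36 min): 10:31
  after break (16 min): 10:47
  after task 3 (37 min): 11:24
Total elapsed: 124 minutes
End time: 11:24

11:24


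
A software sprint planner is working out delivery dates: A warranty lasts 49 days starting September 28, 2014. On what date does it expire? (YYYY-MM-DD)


Start: 2014-09-28
Adding 49 days
Days remaining in September: 2
After September: 47 days still to add
October 2014: 31 days, 16 remaining
November 2014 has 30 days, need 16
Result: 2014-11-16

2014-11-16


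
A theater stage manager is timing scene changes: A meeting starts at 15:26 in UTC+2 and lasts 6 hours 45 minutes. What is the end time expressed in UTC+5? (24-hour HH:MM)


Start: 15:26 in UTC+2
Step 1 - add duration:
  minutes: 26 + 45 = 71 (carry 1h)
  hours: 15 + 6 + 1 = 22
  end in UTC+2: 22:11
Step 2 - convert UTC+2 -> UTC+5:
  offset difference: 5 - (2) = 3 hours
  22 + (3) = 25 -> mod 24 = 1
Result: 01:11 in UTC+5

01:11


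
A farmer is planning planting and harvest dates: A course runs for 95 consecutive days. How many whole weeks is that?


Total days: 95
Days per week: 7
Division: 95 / 7 = 13 remainder 4
Complete weeks: 13
Remaining days: 4

13


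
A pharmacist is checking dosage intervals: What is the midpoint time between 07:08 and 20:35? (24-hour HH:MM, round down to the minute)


Start time: 07:08 = 428 minutes from midnight
End time: 20:35 = 1235 minutes from midnight
Sum: 428 + 1235 = 1663
Midpoint: 1663 / 2 = 831 minutes
Convert: 831 / 60 = 13 hours, 51 minutes
Result: 13:51

13:51


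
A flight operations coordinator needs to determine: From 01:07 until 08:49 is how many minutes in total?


Start time: 01:07 = 67 minutes from midnight
End time: 08:49 = 529 minutes from midnight
Difference: 529 - 67 = 462 minutes
That is 7 hours and 42 minutes

462


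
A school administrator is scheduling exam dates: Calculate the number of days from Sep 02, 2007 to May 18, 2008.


Start date: 2007-09-02
End date: 2008-05-18
Sep 2007: +29 days
Oct 2007: +31 days
Nov 2007: +30 days
... (6 more months)
Total: 259 days

259


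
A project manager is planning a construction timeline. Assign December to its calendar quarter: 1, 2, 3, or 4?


Month: December (month 12)
Q1: January-March (months 1-3)
Q2: April-June (months 4-6)
Q3: July-September (months 7-9)
Q4: October-December (months 10-12)
Month 12 falls in Q4

4


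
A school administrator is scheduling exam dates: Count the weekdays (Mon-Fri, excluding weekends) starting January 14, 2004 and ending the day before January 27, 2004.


Start: 2004-01-14 (Wednesday)
End (exclusive): 2004-01-27 (Tuesday)
Total calendar days: 13
Full weeks: 13 // 7 = 1 -> 5 weekdays
Remaining 6 days starting on Wednesday:
  Wed(w), Thu(w), Fri(w), Sat(-), Sun(-), Mon(w) -> 4 weekdays
Total business days: 5 + 4 = 9

9


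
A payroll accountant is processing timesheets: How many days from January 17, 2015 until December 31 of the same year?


Start: January 17, 2015
End: December 31, 2015
Days left in January: 14
February: 28
March: 31
April: 30
May: 31
... plus remaining months
Sum of remaining months: 334
Total: 14 + 334 = 348

348


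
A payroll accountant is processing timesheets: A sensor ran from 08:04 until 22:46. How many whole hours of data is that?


Start: 08:04
End: 22:46
Hour difference: 22 - 8 = 14 hours
Minute difference: 46 - 4 = 42 minutes
Total minutes: 882
Complete hours: 882 / 60 = 14 (remainder 42)

14


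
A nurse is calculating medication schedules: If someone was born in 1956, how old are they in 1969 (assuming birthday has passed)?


Birth year: 1956
Current year: 1969
Age = current year - birth year
Age = 1969 - 1956 = 13

13


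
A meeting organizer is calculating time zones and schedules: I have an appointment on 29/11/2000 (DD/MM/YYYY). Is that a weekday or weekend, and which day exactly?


Date: 2000-11-29
January 1, 2000 is a Saturday
Day of year: 334
Offset from Jan 1: 333 days
333 mod 7 = 4
Result: Wednesday

Wednesday


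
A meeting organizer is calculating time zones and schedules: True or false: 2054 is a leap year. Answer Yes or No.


Year: 2054
Divisible by 4? 2054 / 4 = 513.5 -> No
Not divisible by 4, so NOT a leap year

No


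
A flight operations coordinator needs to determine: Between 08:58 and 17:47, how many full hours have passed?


Start: 08:58
End: 17:47
Hour difference: 17 - 8 = 9 hours
Minute difference: 47 - 58 = -11 minutes
Total minutes: 529
Complete hours: 529 / 60 = 8 (remainder 49)

8


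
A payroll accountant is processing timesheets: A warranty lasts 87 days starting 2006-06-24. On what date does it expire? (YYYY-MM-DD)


Start: 2006-06-24
Adding 87 days
Days remaining in June: 6
After June: 81 days still to add
July 2006: 31 days, 50 remaining
August 2006: 31 days, 19 remaining
September 2006 has 30 days, need 19
Result: 2006-09-19

2006-09-19


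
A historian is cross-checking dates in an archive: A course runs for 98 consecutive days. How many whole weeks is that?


Total days: 98
Days per week: 7
Division: 98 / 7 = 14 remainder 0
Complete weeks: 14
Remaining days: 0

14


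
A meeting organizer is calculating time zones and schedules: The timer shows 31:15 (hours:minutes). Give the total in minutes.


Hours: 31
Minutes: 15
Convert hours to minutes: 31 x 60 = 1860
Add remaining minutes: 1860 + 15 = 1875

1875


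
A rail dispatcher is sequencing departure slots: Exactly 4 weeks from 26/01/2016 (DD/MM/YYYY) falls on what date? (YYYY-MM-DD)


Start: 2016-01-26
Weeks to add: 4
Convert to days: 4 x 7 = 28 days
Add 28 days to 2016-01-26
Result: 2016-02-23

2016-02-23


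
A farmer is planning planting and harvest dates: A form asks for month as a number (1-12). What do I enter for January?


Calendar month order:
1. January <--
2. February
January is month number 1

1


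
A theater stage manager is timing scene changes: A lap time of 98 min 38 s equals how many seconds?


Minutes: 98
Seconds: 38
Convert minutes to seconds: 98 x 60 = 5880
Add remaining seconds: 5880 + 38 = 5918

5918


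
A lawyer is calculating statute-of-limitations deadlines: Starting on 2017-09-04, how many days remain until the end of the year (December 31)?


Start: September 04, 2017
End: December 31, 2017
Days left in September: 26
October: 31
November: 30
December: 31
Sum of remaining months: 92
Total: 26 + 92 = 118

118


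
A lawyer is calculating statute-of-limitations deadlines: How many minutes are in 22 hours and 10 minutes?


Hours: 22
Extra minutes: 10
Minutes per hour: 60
Hours to minutes: 22 x 60 = 1320
Total: 1320 + 10 = 1330

1330


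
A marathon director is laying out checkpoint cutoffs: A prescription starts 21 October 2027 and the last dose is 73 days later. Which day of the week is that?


Start: 2027-10-21 (Thursday)
Step 1 - find target date: add 73 days
  2027-10-21 + 73 days = 2028-01-02
Step 2 - day of week:
  73 mod 7 = 3
  Thursday + 3 days -> Sunday
Result: Sunday (2028-01-02)

Sunday


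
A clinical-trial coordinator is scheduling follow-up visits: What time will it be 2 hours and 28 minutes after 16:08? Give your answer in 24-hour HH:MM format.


Start time: 16:08
Adding: 2 hours 28 minutes
Minutes: 8 + 28 = 36
Hours: 16 + 2 + 0 = 18
Result: 18:36

18:36


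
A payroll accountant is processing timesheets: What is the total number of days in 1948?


Year: 1948
Check leap year rules:
Divisible by 4? Yes
Divisible by 100? No
1948 is a leap year
Days: 366

366


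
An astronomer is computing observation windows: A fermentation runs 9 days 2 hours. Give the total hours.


Days: 9
Extra hours: 2
Hours per day: 24
Days to hours: 9 x 24 = 216
Total: 216 + 2 = 218

218


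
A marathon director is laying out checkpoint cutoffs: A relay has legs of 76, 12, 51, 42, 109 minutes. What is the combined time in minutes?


Durations: 76, 12, 51, 42, 109
Running sum: 76
+ 12 = 88
+ 51 = 139
+ 42 = 181
+ 109 = 290
Total duration: 290 minutes
That is 4 hours and 50 minutes

290


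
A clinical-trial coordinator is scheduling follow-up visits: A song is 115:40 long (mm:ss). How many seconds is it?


Minutes: 115
Extra seconds: 40
Seconds per minute: 60
Minutes to seconds: 115 x 60 = 6900
Total: 6900 + 40 = 6940

6940


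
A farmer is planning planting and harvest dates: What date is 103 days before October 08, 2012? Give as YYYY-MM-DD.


Start: 2012-10-08
Subtracting 103 days
Days already passed in October: 8
After going back through October: 95 more days to subtract
September 2012: 30 days, 65 remaining
August 2012: 31 days, 34 remaining
July 2012: 31 days, 3 remaining
June 2012 has 30 days, need 3
Result: 2012-06-27

2012-06-27


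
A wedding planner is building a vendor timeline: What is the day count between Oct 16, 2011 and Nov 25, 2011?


Start date: 2011-10-16
End date: 2011-11-25
Oct 2011: +16 days
Nov 2011: +24 days
Total: 40 days

40


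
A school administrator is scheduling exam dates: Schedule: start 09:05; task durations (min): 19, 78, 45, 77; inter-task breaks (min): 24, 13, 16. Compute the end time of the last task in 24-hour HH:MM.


Start: 09:05 = 545 min from midnight
  after task 1 (19 min): 09:24
  after break (24 min): 09:48
  after task 2 (78 min): 11:06
  after break (13 min): 11:19
  after task 3 (45 min): 12:04
  after break (16 min): 12:20
  after task 4 (77 min): 13:37
Total elapsed: 272 minutes
End time: 13:37

13:37


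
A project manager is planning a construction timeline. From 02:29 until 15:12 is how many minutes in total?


Start time: 02:29 = 149 minutes from midnight
End time: 15:12 = 912 minutes from midnight
Difference: 912 - 149 = 763 minutes
That is 12 hours and 43 minutes

763


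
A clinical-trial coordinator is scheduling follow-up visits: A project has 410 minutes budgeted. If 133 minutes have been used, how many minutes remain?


Total budget: 410 minutes
Time used: 133 minutes
Remaining: 410 - 133 = 277 minutes
Percent used: 32.4%
Percent remaining: 67.6%

277


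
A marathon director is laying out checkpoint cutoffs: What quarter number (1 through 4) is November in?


Month: November (month 11)
Q1: January-March (months 1-3)
Q2: April-June (months 4-6)
Q3: July-September (months 7-9)
Q4: October-December (months 10-12)
Month 11 falls in Q4

4


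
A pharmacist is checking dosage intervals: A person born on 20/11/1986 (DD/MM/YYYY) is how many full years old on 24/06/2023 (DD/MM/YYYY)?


Birth: 1986-11-20
Reference: 2023-06-24
Year difference: 2023 - 1986 = 37
Has birthday (11-20) occurred by 06-24? No
Birthday not yet reached this year -> subtract 1
Age in full years: 36

36


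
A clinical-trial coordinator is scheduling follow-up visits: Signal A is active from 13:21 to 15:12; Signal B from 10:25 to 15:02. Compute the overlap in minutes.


Interval A: [801, 912] minutes from midnight
Interval B: [625, 902] minutes from midnight
Overlap start = max(801, 625) = 801
Overlap end = min(912, 902) = 902
Overlap = 902 - 801 = 101 minutes

101


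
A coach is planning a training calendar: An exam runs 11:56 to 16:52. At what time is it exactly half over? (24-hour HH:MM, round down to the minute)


Start time: 11:56 = 716 minutes from midnight
End time: 16:52 = 1012 minutes from midnight
Sum: 716 + 1012 = 1728
Midpoint: 1728 / 2 = 864 minutes
Convert: 864 / 60 = 14 hours, 24 minutes
Result: 14:24

14:24


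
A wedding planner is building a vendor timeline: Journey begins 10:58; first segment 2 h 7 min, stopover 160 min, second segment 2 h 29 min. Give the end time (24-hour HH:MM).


Depart: 10:58
Leg 1: +127 min -> 13:05
Layover: +160 min -> 15:45
Leg 2: +149 min -> 18:14
Total travel: 436 minutes = 7h 16m
Arrival: 18:14

18:14


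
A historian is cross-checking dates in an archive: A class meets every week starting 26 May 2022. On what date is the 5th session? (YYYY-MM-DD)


First occurrence: 2022-05-26 (occurrence 1)
Each occurrence is 7 days after the previous.
Occurrence 5 is 4 weeks after the first.
4 weeks = 28 days
2022-05-26 + 28 days = 2022-06-23

2022-06-23


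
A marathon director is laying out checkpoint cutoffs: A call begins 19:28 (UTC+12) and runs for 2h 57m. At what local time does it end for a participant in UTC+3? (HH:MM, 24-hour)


Start: 19:28 in UTC+12
Step 1 - add duration:
  minutes: 28 + 57 = 85 (carry 1h)
  hours: 19 + 2 + 1 = 22
  end in UTC+12: 22:25
Step 2 - convert UTC+12 -> UTC+3:
  offset difference: 3 - (12) = -9 hours
  22 + (-9) = 13 -> mod 24 = 13
Result: 13:25 in UTC+3

13:25


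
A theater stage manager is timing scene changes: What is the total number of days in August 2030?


Month: August
Year: 2030
August is a 31-day month
Total: 31 days

31


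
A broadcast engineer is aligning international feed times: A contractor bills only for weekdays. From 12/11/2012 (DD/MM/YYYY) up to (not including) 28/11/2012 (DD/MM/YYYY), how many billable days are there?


Start: 2012-11-12 (Monday)
End (exclusive): 2012-11-28 (Wednesday)
Total calendar days: 16
Full weeks: 16 // 7 = 2 -> 10 weekdays
Remaining 2 days starting on Monday:
  Mon(w), Tue(w) -> 2 weekdays
Total business days: 10 + 2 = 12

12


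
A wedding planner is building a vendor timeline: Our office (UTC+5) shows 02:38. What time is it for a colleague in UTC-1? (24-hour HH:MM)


Local time: 02:38 at UTC+5 (offset 5h)
Target zone: UTC-1 (offset -1h)
Difference: -1 - (5) = -6 hours
Calculation: 2 + (-6) = -4
Wraparound: (-4) mod 24 = 20
Result: 20:38

20:38


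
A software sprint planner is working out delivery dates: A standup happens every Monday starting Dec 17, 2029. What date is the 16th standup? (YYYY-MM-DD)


First occurrence: 2029-12-17 (occurrence 1)
Each occurrence is 7 days after the previous.
Occurrence 16 is 15 weeks after the first.
15 weeks = 105 days
2029-12-17 + 105 days = 2030-04-01

2030-04-01


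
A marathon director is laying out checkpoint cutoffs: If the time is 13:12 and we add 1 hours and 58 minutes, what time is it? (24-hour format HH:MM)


Start time: 13:12
Adding: 1 hours 58 minutes
Minutes: 12 + 58 = 70
Minute overflow: 70 >= 60, so carry 1 hour, minutes = 10
Hours: 13 + 1 + 1 = 15
Result: 15:10

15:10


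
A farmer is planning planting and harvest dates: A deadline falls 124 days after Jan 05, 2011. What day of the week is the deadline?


Start: 2011-01-05 (Wednesday)
Step 1 - find target date: add 124 days
  2011-01-05 + 124 days = 2011-05-09
Step 2 - day of week:
  124 mod 7 = 5
  Wednesday + 5 days -> Monday
Result: Monday (2011-05-09)

Monday


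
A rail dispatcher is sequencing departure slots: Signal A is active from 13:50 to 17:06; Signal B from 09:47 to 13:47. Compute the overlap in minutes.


Interval A: [830, 1026] minutes from midnight
Interval B: [587, 827] minutes from midnight
Overlap start = max(830, 587) = 830
Overlap end = min(1026, 827) = 827
End <= start, so the intervals do not overlap: 0 minutes

0


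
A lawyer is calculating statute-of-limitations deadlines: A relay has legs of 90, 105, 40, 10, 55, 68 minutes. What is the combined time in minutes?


Durations: 90, 105, 40, 10, 55, 68
Running sum: 90
+ 105 = 195
+ 40 = 235
+ 10 = 245
+ 55 = 300
+ 68 = 368
Total duration: 368 minutes
That is 6 hours and 8 minutes

368


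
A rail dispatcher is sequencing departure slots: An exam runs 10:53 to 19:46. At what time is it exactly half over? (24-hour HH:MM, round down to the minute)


Start time: 10:53 = 653 minutes from midnight
End time: 19:46 = 1186 minutes from midnight
Sum: 653 + 1186 = 1839
Midpoint: 1839 / 2 = 919 minutes
Convert: 919 / 60 = 15 hours, 19 minutes
Result: 15:19

15:19


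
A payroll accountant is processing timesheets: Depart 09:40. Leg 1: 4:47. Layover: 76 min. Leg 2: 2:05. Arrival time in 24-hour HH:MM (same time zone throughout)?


Depart: 09:40
Leg 1: +287 min -> 14:27
Layover: +76 min -> 15:43
Leg 2: +125 min -> 17:48
Total travel: 488 minutes = 8h 8m
Arrival: 17:48

17:48


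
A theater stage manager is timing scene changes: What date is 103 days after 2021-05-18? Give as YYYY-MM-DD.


Start: 2021-05-18
Adding 103 days
Days remaining in May: 13
After May: 90 days still to add
June 2021: 30 days, 60 remaining
July 2021: 31 days, 29 remaining
August 2021 has 31 days, need 29
Result: 2021-08-29

2021-08-29


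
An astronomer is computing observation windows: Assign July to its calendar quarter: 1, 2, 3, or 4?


Month: July (month 7)
Q1: January-March (months 1-3)
Q2: April-June (months 4-6)
Q3: July-September (months 7-9)
Q4: October-December (months 10-12)
Month 7 falls in Q3

3


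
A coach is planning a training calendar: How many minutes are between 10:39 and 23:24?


Start time: 10:39 = 639 minutes from midnight
End time: 23:24 = 1404 minutes from midnight
Difference: 1404 - 639 = 765 minutes
That is 12 hours and 45 minutes

765


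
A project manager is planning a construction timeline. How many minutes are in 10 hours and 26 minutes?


Hours: 10
Minutes: 26
Convert hours to minutes: 10 x 60 = 600
Add remaining minutes: 600 + 26 = 626

626


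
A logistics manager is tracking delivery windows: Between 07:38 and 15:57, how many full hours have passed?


Start: 07:38
End: 15:57
Hour difference: 15 - 7 = 8 hours
Minute difference: 57 - 38 = 19 minutes
Total minutes: 499
Complete hours: 499 / 60 = 8 (remainder 19)

8


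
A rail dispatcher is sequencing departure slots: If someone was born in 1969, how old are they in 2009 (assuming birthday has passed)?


Birth year: 1969
Current year: 2009
Age = current year - birth year
Age = 2009 - 1969 = 40

40


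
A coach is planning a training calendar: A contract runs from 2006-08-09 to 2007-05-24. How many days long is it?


Start date: 2006-08-09
End date: 2007-05-24
Aug 2006: +23 days
Sep 2006: +30 days
Oct 2006: +31 days
... (7 more months)
Total: 288 days

288


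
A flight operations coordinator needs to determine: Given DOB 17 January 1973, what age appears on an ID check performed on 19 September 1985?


Birth: 1973-01-17
Reference: 1985-09-19
Year difference: 1985 - 1973 = 12
Has birthday (01-17) occurred by 09-19? Yes
Age in full years: 12

12


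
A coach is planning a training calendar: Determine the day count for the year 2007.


Year: 2007
Check leap year rules:
Divisible by 4? No
2007 is not a leap year
Days: 365

365


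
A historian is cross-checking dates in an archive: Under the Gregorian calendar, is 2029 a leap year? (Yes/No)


Year: 2029
Divisible by 4? 2029 / 4 = 507.25 -> No
Not divisible by 4, so NOT a leap year

No


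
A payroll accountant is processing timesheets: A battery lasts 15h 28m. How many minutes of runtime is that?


Hours: 15
Extra minutes: 28
Minutes per hour: 60
Hours to minutes: 15 x 60 = 900
Total: 900 + 28 = 928

928


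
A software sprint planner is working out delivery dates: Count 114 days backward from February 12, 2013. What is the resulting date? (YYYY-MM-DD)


Start: 2013-02-12
Subtracting 114 days
Days already passed in February: 12
After going back through February: 102 more days to subtract
January 2013: 31 days, 71 remaining
December 2012: 31 days, 40 remaining
November 2012: 30 days, 10 remaining
October 2012 has 31 days, need 10
Result: 2012-10-21

2012-10-21


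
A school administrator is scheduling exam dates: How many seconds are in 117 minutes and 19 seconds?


Minutes: 117
Seconds: 19
Convert minutes to seconds: 117 x 60 = 7020
Add remaining seconds: 7020 + 19 = 7039

7039


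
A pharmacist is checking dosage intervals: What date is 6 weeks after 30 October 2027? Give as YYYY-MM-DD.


Start: 2027-10-30
Weeks to add: 6
Convert to days: 6 x 7 = 42 days
Add 42 days to 2027-10-30
Result: 2027-12-11

2027-12-11


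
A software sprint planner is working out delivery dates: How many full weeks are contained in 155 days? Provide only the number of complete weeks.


Total days: 155
Days per week: 7
Division: 155 / 7 = 22 remainder 1
Complete weeks: 22
Remaining days: 1

22
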